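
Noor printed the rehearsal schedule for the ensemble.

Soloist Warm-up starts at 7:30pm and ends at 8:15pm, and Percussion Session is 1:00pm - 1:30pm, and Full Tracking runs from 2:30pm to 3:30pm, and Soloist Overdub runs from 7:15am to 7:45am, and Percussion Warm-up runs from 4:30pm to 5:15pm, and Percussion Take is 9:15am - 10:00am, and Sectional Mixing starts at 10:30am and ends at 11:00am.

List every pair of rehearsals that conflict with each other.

Two intervals overlap when each starts before the other ends.
Sorted by start: Soloist Overdub, Percussion Take, Sectional Mixing, Percussion Session, Full Tracking, Percussion Warm-up, Soloist Warm-up.
Percussion Take starts after Soloist Overdub ends — done with Soloist Overdub.
Sectional Mixing starts after Percussion Take ends — done with Percussion Take.
Percussion Session starts after Sectional Mixing ends — done with Sectional Mixing.
Full Tracking starts after Percussion Session ends — done with Percussion Session.
Percussion Warm-up starts after Full Tracking ends — done with Full Tracking.
Soloist Warm-up starts after Percussion Warm-up ends.

none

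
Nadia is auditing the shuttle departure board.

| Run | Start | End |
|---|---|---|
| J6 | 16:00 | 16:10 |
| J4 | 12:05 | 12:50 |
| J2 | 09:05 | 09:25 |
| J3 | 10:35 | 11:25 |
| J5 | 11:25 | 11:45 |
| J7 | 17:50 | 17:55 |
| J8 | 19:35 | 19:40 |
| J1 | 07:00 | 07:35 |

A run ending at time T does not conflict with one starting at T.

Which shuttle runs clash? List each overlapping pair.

Check each pair: they overlap iff neither finishes before the other starts.
Sorted by start: J1, J2, J3, J5, J4, J6, J7, J8.
J2 starts after J1 ends, so nothing later overlaps J1 either.
J3 starts after J2 ends, so nothing later overlaps J2 either.
J5 starts exactly when J3 ends (back-to-back, no overlap), so nothing later overlaps J3 either.
J4 starts after J5 ends, so nothing later overlaps J5 either.
J6 starts after J4 ends, so nothing later overlaps J4 either.
J7 starts after J6 ends, so nothing later overlaps J6 either.
J8 starts after J7 ends.

no conflicts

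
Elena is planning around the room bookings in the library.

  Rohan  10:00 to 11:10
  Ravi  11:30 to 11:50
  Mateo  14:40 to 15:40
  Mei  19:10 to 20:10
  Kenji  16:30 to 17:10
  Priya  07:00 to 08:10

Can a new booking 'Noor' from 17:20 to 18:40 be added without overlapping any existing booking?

Yes — the slot is free

Priya: ends 08:10 at or before Noor starts 17:20 → clear.
Rohan: ends 11:10 at or before Noor starts 17:20 → clear.
Ravi: ends 11:50 at or before Noor starts 17:20 → clear.
Mateo: ends 15:40 at or before Noor starts 17:20 → clear.
Kenji: ends 17:10 at or before Noor starts 17:20 → clear.
Mei: starts 19:10 at or after Noor ends 18:40 → clear.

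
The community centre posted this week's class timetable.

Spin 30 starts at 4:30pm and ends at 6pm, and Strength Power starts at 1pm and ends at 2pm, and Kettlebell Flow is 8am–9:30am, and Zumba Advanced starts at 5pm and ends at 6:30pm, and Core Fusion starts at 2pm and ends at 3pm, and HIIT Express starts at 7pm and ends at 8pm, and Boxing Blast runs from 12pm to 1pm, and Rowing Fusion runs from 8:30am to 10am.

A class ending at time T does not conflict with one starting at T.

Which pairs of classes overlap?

Kettlebell Flow & Rowing Fusion, Spin 30 & Zumba Advanced

Two intervals overlap when each starts before the other ends.
Sorted by start: Kettlebell Flow, Rowing Fusion, Boxing Blast, Strength Power, Core Fusion, Spin 30, Zumba Advanced, HIIT Express.
Rowing Fusion starts before Kettlebell Flow ends → Kettlebell Flow and Rowing Fusion overlap.
Boxing Blast starts after Kettlebell Flow ends — done with Kettlebell Flow.
Boxing Blast starts after Rowing Fusion ends — done with Rowing Fusion.
Strength Power starts exactly when Boxing Blast ends (back-to-back, no overlap) — done with Boxing Blast.
Core Fusion starts exactly when Strength Power ends (back-to-back, no overlap) — done with Strength Power.
Spin 30 starts after Core Fusion ends — done with Core Fusion.
Zumba Advanced starts before Spin 30 ends → Spin 30 and Zumba Advanced overlap.
HIIT Express starts after Spin 30 ends.
HIIT Express starts after Zumba Advanced ends.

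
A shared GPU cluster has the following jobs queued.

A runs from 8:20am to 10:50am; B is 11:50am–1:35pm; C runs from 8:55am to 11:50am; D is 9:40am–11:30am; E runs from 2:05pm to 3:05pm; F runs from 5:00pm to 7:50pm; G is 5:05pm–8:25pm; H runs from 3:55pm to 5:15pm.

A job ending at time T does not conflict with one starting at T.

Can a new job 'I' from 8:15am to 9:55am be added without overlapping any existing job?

No — it overlaps A, C, D

A: starts 8:20am before I ends 9:55am, and ends 10:50am after I starts 8:15am → overlap.
C: starts 8:55am before I ends 9:55am, and ends 11:50am after I starts 8:15am → overlap.
D: starts 9:40am before I ends 9:55am, and ends 11:30am after I starts 8:15am → overlap.
B: starts 11:50am at or after I ends 9:55am → clear.
E: starts 2:05pm at or after I ends 9:55am → clear.
H: starts 3:55pm at or after I ends 9:55am → clear.
F: starts 5:00pm at or after I ends 9:55am → clear.
G: starts 5:05pm at or after I ends 9:55am → clear.
I overlaps A, C, D.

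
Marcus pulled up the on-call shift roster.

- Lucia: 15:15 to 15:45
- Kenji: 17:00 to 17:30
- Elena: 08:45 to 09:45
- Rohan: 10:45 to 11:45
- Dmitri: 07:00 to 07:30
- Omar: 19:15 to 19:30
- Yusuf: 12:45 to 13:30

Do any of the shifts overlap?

Two intervals overlap when each starts before the other ends.
Sorted by start: Dmitri, Elena, Rohan, Yusuf, Lucia, Kenji, Omar.
Elena starts after Dmitri ends, so Dmitri has no further overlaps.
Rohan starts after Elena ends, so Elena has no further overlaps.
Yusuf starts after Rohan ends, so Rohan has no further overlaps.
Lucia starts after Yusuf ends, so Yusuf has no further overlaps.
Kenji starts after Lucia ends, so Lucia has no further overlaps.
Omar starts after Kenji ends.
Every pair is clear; the schedule has no overlaps.

No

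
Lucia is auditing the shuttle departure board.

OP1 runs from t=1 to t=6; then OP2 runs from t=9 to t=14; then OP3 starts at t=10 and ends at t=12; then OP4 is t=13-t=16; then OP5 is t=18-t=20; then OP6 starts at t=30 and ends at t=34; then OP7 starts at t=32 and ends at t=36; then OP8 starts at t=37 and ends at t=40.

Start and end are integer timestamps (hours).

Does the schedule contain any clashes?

Two intervals overlap when each starts before the other ends.
Sorted by start: OP1, OP2, OP3, OP4, OP5, OP6, OP7, OP8.
OP2 starts after OP1 ends; OP1 is clear from here.
OP3 starts before OP2 ends → OP2 and OP3 overlap.
That's a conflict, so the schedule is not conflict-free.

Yes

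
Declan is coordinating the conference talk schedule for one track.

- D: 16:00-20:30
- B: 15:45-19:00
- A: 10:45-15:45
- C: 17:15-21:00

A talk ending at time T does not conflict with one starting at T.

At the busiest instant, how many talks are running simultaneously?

Sort all start/end points and keep a running count:
10:45 start A → 1
15:45 end A → 0
15:45 start B → 1
16:00 start D → 2
17:15 start C → 3
19:00 end B → 2
20:30 end D → 1
21:00 end C → 0
Peak is 3, at 17:15 (B, C, D).

3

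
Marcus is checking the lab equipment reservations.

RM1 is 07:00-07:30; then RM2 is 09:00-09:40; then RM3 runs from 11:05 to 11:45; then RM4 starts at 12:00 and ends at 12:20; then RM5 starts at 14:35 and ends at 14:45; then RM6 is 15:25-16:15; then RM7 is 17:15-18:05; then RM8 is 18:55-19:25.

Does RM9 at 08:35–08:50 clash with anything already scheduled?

No — it doesn't clash with anything

RM1: ends 07:30 at or before RM9 starts 08:35 → clear.
RM2: starts 09:00 at or after RM9 ends 08:50 → clear.
RM3: starts 11:05 at or after RM9 ends 08:50 → clear.
RM4: starts 12:00 at or after RM9 ends 08:50 → clear.
RM5: starts 14:35 at or after RM9 ends 08:50 → clear.
RM6: starts 15:25 at or after RM9 ends 08:50 → clear.
RM7: starts 17:15 at or after RM9 ends 08:50 → clear.
RM8: starts 18:55 at or after RM9 ends 08:50 → clear.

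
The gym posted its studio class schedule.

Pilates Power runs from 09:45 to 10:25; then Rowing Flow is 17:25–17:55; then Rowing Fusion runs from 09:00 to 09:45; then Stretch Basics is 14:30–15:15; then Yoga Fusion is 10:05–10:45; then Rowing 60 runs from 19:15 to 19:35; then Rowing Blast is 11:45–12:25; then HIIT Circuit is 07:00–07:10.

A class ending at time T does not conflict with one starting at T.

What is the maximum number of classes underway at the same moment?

2

Walk through starts and ends in time order (an end at T is processed before a start at T):
07:00 start HIIT Circuit → 1
07:10 end HIIT Circuit → 0
09:00 start Rowing Fusion → 1
09:45 end Rowing Fusion → 0
09:45 start Pilates Power → 1
10:05 start Yoga Fusion → 2
10:25 end Pilates Power → 1
10:45 end Yoga Fusion → 0
11:45 start Rowing Blast → 1
12:25 end Rowing Blast → 0
14:30 start Stretch Basics → 1
15:15 end Stretch Basics → 0
17:25 start Rowing Flow → 1
17:55 end Rowing Flow → 0
19:15 start Rowing 60 → 1
19:35 end Rowing 60 → 0
Peak is 2, at 10:05 (Pilates Power, Yoga Fusion).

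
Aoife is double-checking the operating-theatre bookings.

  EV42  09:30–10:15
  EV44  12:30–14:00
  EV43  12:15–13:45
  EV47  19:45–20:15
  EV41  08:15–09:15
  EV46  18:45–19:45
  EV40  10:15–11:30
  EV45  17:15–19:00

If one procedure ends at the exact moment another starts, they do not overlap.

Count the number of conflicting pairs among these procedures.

2

Check each pair: they overlap iff neither finishes before the other starts.
Sorted by start: EV41, EV42, EV40, EV43, EV44, EV45, EV46, EV47.
EV42 starts after EV41 ends, so nothing later overlaps EV41 either.
EV40 starts exactly when EV42 ends (back-to-back, no overlap), so nothing later overlaps EV42 either.
EV43 starts after EV40 ends, so nothing later overlaps EV40 either.
EV44 starts before EV43 ends → EV43 and EV44 overlap.
EV45 starts after EV43 ends, so nothing later overlaps EV43 either.
EV45 starts after EV44 ends, so nothing later overlaps EV44 either.
EV46 starts before EV45 ends → EV45 and EV46 overlap.
EV47 starts after EV45 ends.
EV47 starts exactly when EV46 ends (back-to-back, no overlap).
Overlapping pairs: EV43 & EV44, EV45 & EV46 — 2 in total.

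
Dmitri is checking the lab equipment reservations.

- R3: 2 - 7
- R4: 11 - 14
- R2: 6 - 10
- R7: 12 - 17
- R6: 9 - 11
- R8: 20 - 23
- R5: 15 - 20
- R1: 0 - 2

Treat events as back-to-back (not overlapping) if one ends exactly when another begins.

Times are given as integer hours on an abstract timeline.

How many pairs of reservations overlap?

Two intervals overlap when each starts before the other ends.
Sorted by start: R1, R3, R2, R6, R4, R7, R5, R8.
R3 starts exactly when R1 ends (back-to-back, no overlap); R1 is clear from here.
R2 starts before R3 ends → R3 and R2 overlap.
R6 starts after R3 ends; R3 is clear from here.
R6 starts before R2 ends → R2 and R6 overlap.
R4 starts after R2 ends; R2 is clear from here.
R4 starts exactly when R6 ends (back-to-back, no overlap); R6 is clear from here.
R7 starts before R4 ends → R4 and R7 overlap.
R5 starts after R4 ends; R4 is clear from here.
R5 starts before R7 ends → R7 and R5 overlap.
R8 starts after R7 ends.
R8 starts exactly when R5 ends (back-to-back, no overlap).
Overlapping pairs: R2 & R3, R2 & R6, R4 & R7, R5 & R7 — 4 in total.

4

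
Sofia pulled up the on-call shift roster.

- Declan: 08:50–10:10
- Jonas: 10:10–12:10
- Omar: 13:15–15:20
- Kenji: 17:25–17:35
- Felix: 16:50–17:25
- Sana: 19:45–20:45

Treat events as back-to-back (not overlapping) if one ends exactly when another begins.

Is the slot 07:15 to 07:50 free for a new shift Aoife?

Yes — the slot is free

Declan: starts 08:50 at or after Aoife ends 07:50 → clear.
Jonas: starts 10:10 at or after Aoife ends 07:50 → clear.
Omar: starts 13:15 at or after Aoife ends 07:50 → clear.
Felix: starts 16:50 at or after Aoife ends 07:50 → clear.
Kenji: starts 17:25 at or after Aoife ends 07:50 → clear.
Sana: starts 19:45 at or after Aoife ends 07:50 → clear.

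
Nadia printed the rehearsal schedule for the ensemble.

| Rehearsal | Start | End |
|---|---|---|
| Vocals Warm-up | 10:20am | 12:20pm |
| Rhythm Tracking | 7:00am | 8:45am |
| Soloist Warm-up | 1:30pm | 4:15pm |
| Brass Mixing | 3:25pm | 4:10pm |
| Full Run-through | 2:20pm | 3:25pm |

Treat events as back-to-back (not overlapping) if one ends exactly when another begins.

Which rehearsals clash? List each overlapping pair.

Two intervals overlap when each starts before the other ends.
Sorted by start: Rhythm Tracking, Vocals Warm-up, Soloist Warm-up, Full Run-through, Brass Mixing.
Vocals Warm-up starts after Rhythm Tracking ends; Rhythm Tracking is clear from here.
Soloist Warm-up starts after Vocals Warm-up ends; Vocals Warm-up is clear from here.
Full Run-through starts before Soloist Warm-up ends → Soloist Warm-up and Full Run-through overlap.
Brass Mixing starts before Soloist Warm-up ends → Soloist Warm-up and Brass Mixing overlap.
Brass Mixing starts exactly when Full Run-through ends (back-to-back, no overlap).

Brass Mixing & Soloist Warm-up, Full Run-through & Soloist Warm-up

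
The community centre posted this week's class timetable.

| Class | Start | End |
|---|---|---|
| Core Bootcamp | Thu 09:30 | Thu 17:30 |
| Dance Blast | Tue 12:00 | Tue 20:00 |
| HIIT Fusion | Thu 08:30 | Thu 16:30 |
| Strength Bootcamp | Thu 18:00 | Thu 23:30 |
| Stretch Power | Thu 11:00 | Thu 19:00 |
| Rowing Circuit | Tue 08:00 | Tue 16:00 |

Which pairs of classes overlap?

Sorted by start: Rowing Circuit, Dance Blast, HIIT Fusion, Core Bootcamp, Stretch Power, Strength Bootcamp.
Dance Blast starts before Rowing Circuit ends → Rowing Circuit and Dance Blast overlap.
HIIT Fusion starts after Rowing Circuit ends — done with Rowing Circuit.
HIIT Fusion starts after Dance Blast ends — done with Dance Blast.
Core Bootcamp starts before HIIT Fusion ends → HIIT Fusion and Core Bootcamp overlap.
Stretch Power starts before HIIT Fusion ends → HIIT Fusion and Stretch Power overlap.
Strength Bootcamp starts after HIIT Fusion ends.
Stretch Power starts before Core Bootcamp ends → Core Bootcamp and Stretch Power overlap.
Strength Bootcamp starts after Core Bootcamp ends.
Strength Bootcamp starts before Stretch Power ends → Stretch Power and Strength Bootcamp overlap.

Core Bootcamp & HIIT Fusion, Core Bootcamp & Stretch Power, Dance Blast & Rowing Circuit, HIIT Fusion & Stretch Power, Strength Bootcamp & Stretch Power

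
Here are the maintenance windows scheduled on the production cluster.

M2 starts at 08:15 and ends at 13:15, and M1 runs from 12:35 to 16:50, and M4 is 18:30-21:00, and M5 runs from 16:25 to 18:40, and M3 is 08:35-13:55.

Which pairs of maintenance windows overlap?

M1 & M2, M1 & M3, M1 & M5, M2 & M3, M4 & M5

Sorted by start: M2, M3, M1, M5, M4.
M3 starts before M2 ends → M2 and M3 overlap.
M1 starts before M2 ends → M2 and M1 overlap.
M5 starts after M2 ends; M2 is clear from here.
M1 starts before M3 ends → M3 and M1 overlap.
M5 starts after M3 ends; M3 is clear from here.
M5 starts before M1 ends → M1 and M5 overlap.
M4 starts after M1 ends.
M4 starts before M5 ends → M5 and M4 overlap.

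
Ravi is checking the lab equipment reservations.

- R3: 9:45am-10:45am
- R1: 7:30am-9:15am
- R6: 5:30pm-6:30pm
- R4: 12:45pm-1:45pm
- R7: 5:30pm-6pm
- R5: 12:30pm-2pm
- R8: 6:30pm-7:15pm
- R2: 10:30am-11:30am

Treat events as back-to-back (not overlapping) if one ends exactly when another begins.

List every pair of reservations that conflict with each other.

R2 & R3, R4 & R5, R6 & R7

Two intervals overlap when each starts before the other ends.
Sorted by start: R1, R3, R2, R5, R4, R6, R7, R8.
R3 starts after R1 ends, so nothing later overlaps R1 either.
R2 starts before R3 ends → R3 and R2 overlap.
R5 starts after R3 ends, so nothing later overlaps R3 either.
R5 starts after R2 ends, so nothing later overlaps R2 either.
R4 starts before R5 ends → R5 and R4 overlap.
R6 starts after R5 ends, so nothing later overlaps R5 either.
R6 starts after R4 ends, so nothing later overlaps R4 either.
R7 starts before R6 ends → R6 and R7 overlap.
R8 starts exactly when R6 ends (back-to-back, no overlap).
R8 starts after R7 ends.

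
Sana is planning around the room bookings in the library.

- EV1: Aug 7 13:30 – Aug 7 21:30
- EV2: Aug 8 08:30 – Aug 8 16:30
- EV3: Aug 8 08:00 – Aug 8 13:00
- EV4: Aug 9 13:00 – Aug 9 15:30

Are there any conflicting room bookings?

Sorted by start: EV1, EV3, EV2, EV4.
EV3 starts after EV1 ends — done with EV1.
EV2 starts before EV3 ends → EV3 and EV2 overlap.
That's a conflict, so the schedule is not conflict-free.

Yes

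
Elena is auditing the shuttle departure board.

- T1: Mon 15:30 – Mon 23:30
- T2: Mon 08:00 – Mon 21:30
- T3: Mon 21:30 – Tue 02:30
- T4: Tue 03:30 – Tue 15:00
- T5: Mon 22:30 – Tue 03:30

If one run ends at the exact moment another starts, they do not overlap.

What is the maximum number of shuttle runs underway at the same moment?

3

Walk through starts and ends in time order (an end at T is processed before a start at T):
Mon 08:00 start T2 → 1
Mon 15:30 start T1 → 2
Mon 21:30 end T2 → 1
Mon 21:30 start T3 → 2
Mon 22:30 start T5 → 3
Mon 23:30 end T1 → 2
Tue 02:30 end T3 → 1
Tue 03:30 end T5 → 0
Tue 03:30 start T4 → 1
Tue 15:00 end T4 → 0
Peak is 3, at Mon 22:30 (T1, T3, T5).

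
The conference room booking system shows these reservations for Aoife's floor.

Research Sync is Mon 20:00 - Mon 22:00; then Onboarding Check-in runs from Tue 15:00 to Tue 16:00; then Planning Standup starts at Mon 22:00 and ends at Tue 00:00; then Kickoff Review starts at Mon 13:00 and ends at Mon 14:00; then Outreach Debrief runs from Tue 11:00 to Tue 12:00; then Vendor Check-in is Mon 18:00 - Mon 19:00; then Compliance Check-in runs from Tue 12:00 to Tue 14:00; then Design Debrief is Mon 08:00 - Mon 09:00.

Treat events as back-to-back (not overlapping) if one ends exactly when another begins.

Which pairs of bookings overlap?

none

Sorted by start: Design Debrief, Kickoff Review, Vendor Check-in, Research Sync, Planning Standup, Outreach Debrief, Compliance Check-in, Onboarding Check-in.
Kickoff Review starts after Design Debrief ends, so Design Debrief has no further overlaps.
Vendor Check-in starts after Kickoff Review ends, so Kickoff Review has no further overlaps.
Research Sync starts after Vendor Check-in ends, so Vendor Check-in has no further overlaps.
Planning Standup starts exactly when Research Sync ends (back-to-back, no overlap), so Research Sync has no further overlaps.
Outreach Debrief starts after Planning Standup ends, so Planning Standup has no further overlaps.
Compliance Check-in starts exactly when Outreach Debrief ends (back-to-back, no overlap), so Outreach Debrief has no further overlaps.
Onboarding Check-in starts after Compliance Check-in ends.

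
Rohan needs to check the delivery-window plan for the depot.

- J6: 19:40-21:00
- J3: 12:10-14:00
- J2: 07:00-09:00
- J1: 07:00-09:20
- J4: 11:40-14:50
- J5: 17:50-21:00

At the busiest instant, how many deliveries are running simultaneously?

Walk through starts and ends in time order (an end at T is processed before a start at T):
07:00 start J1 → 1
07:00 start J2 → 2
09:00 end J2 → 1
09:20 end J1 → 0
11:40 start J4 → 1
12:10 start J3 → 2
14:00 end J3 → 1
14:50 end J4 → 0
17:50 start J5 → 1
19:40 start J6 → 2
21:00 end J5 → 1
21:00 end J6 → 0
Peak is 2, at 07:00 (J1, J2).

2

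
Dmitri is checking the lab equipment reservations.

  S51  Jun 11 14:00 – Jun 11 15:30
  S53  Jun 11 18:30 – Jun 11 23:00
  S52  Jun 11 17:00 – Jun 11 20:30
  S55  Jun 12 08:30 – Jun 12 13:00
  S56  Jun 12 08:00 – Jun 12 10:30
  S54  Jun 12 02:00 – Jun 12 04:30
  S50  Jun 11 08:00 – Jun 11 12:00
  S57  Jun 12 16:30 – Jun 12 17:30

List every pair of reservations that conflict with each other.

Check each pair: they overlap iff neither finishes before the other starts.
Sorted by start: S50, S51, S52, S53, S54, S56, S55, S57.
S51 starts after S50 ends, so nothing later overlaps S50 either.
S52 starts after S51 ends, so nothing later overlaps S51 either.
S53 starts before S52 ends → S52 and S53 overlap.
S54 starts after S52 ends, so nothing later overlaps S52 either.
S54 starts after S53 ends, so nothing later overlaps S53 either.
S56 starts after S54 ends, so nothing later overlaps S54 either.
S55 starts before S56 ends → S56 and S55 overlap.
S57 starts after S56 ends.
S57 starts after S55 ends.

S52 & S53, S55 & S56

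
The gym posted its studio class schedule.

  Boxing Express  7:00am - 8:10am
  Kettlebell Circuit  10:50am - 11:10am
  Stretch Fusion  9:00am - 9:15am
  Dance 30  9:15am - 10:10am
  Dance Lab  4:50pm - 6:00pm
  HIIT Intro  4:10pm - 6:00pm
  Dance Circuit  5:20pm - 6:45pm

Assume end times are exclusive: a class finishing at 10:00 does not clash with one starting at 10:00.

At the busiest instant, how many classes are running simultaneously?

3

Sweep the timeline, counting +1 at each start and −1 at each end (ends before starts at a tie):
7:00am start Boxing Express → 1
8:10am end Boxing Express → 0
9:00am start Stretch Fusion → 1
9:15am end Stretch Fusion → 0
9:15am start Dance 30 → 1
10:10am end Dance 30 → 0
10:50am start Kettlebell Circuit → 1
11:10am end Kettlebell Circuit → 0
4:10pm start HIIT Intro → 1
4:50pm start Dance Lab → 2
5:20pm start Dance Circuit → 3
6:00pm end Dance Lab → 2
6:00pm end HIIT Intro → 1
6:45pm end Dance Circuit → 0
Peak is 3, at 5:20pm (Dance Circuit, Dance Lab, HIIT Intro).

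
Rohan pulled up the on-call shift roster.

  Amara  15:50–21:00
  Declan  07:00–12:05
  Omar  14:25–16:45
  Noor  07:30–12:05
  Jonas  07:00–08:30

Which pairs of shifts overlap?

Amara & Omar, Declan & Jonas, Declan & Noor, Jonas & Noor

Sorted by start: Declan, Jonas, Noor, Omar, Amara.
Jonas starts before Declan ends → Declan and Jonas overlap.
Noor starts before Declan ends → Declan and Noor overlap.
Omar starts after Declan ends — done with Declan.
Noor starts before Jonas ends → Jonas and Noor overlap.
Omar starts after Jonas ends — done with Jonas.
Omar starts after Noor ends — done with Noor.
Amara starts before Omar ends → Omar and Amara overlap.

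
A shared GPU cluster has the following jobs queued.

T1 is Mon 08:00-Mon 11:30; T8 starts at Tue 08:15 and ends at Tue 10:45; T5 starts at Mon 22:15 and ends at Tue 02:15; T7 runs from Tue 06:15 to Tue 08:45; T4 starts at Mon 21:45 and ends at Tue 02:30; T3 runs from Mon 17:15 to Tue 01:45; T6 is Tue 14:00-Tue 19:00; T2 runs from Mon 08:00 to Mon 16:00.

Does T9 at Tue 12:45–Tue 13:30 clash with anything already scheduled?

No — it doesn't clash with anything

T1: ends Mon 11:30 at or before T9 starts Tue 12:45 → clear.
T2: ends Mon 16:00 at or before T9 starts Tue 12:45 → clear.
T3: ends Tue 01:45 at or before T9 starts Tue 12:45 → clear.
T4: ends Tue 02:30 at or before T9 starts Tue 12:45 → clear.
T5: ends Tue 02:15 at or before T9 starts Tue 12:45 → clear.
T7: ends Tue 08:45 at or before T9 starts Tue 12:45 → clear.
T8: ends Tue 10:45 at or before T9 starts Tue 12:45 → clear.
T6: starts Tue 14:00 at or after T9 ends Tue 13:30 → clear.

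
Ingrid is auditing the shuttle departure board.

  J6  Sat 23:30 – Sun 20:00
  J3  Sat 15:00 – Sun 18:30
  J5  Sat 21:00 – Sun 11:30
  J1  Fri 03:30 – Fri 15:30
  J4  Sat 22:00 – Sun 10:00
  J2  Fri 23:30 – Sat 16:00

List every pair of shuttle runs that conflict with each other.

Sorted by start: J1, J2, J3, J5, J4, J6.
J2 starts after J1 ends; J1 is clear from here.
J3 starts before J2 ends → J2 and J3 overlap.
J5 starts after J2 ends; J2 is clear from here.
J5 starts before J3 ends → J3 and J5 overlap.
J4 starts before J3 ends → J3 and J4 overlap.
J6 starts before J3 ends → J3 and J6 overlap.
J4 starts before J5 ends → J5 and J4 overlap.
J6 starts before J5 ends → J5 and J6 overlap.
J6 starts before J4 ends → J4 and J6 overlap.

J2 & J3, J3 & J4, J3 & J5, J3 & J6, J4 & J5, J4 & J6, J5 & J6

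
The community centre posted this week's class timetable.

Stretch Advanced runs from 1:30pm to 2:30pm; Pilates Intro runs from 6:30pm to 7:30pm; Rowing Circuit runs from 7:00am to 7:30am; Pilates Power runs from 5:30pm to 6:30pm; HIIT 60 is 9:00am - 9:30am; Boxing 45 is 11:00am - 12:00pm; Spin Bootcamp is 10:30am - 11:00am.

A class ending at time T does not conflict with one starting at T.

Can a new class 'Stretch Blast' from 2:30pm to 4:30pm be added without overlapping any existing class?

Rowing Circuit: ends 7:30am at or before Stretch Blast starts 2:30pm → clear.
HIIT 60: ends 9:30am at or before Stretch Blast starts 2:30pm → clear.
Spin Bootcamp: ends 11:00am at or before Stretch Blast starts 2:30pm → clear.
Boxing 45: ends 12:00pm at or before Stretch Blast starts 2:30pm → clear.
Stretch Advanced: ends 2:30pm at or before Stretch Blast starts 2:30pm → clear.
Pilates Power: starts 5:30pm at or after Stretch Blast ends 4:30pm → clear.
Pilates Intro: starts 6:30pm at or after Stretch Blast ends 4:30pm → clear.

Yes — the slot is free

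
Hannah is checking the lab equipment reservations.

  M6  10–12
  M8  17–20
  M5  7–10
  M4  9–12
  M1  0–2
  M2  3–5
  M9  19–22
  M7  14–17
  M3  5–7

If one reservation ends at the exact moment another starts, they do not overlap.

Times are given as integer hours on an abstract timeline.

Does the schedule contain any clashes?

Yes

Sorted by start: M1, M2, M3, M5, M4, M6, M7, M8, M9.
M2 starts after M1 ends, so M1 has no further overlaps.
M3 starts exactly when M2 ends (back-to-back, no overlap), so M2 has no further overlaps.
M5 starts exactly when M3 ends (back-to-back, no overlap), so M3 has no further overlaps.
M4 starts before M5 ends → M5 and M4 overlap.
That's a conflict, so the schedule is not conflict-free.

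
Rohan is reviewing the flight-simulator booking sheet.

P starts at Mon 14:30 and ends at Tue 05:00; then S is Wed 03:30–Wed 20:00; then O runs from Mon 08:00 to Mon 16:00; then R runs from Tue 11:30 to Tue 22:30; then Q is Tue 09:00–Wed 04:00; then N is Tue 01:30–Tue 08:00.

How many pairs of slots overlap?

Sorted by start: O, P, N, Q, R, S.
P starts before O ends → O and P overlap.
N starts after O ends; O is clear from here.
N starts before P ends → P and N overlap.
Q starts after P ends; P is clear from here.
Q starts after N ends; N is clear from here.
R starts before Q ends → Q and R overlap.
S starts before Q ends → Q and S overlap.
S starts after R ends.
Overlapping pairs: N & P, O & P, Q & R, Q & S — 4 in total.

4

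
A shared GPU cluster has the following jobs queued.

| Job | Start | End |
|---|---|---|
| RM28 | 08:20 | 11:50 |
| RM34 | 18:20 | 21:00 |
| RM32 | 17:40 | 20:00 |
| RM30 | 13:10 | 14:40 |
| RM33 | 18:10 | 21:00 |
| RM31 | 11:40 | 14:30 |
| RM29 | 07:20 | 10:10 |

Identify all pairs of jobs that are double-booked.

Check each pair: they overlap iff neither finishes before the other starts.
Sorted by start: RM29, RM28, RM31, RM30, RM32, RM33, RM34.
RM28 starts before RM29 ends → RM29 and RM28 overlap.
RM31 starts after RM29 ends — done with RM29.
RM31 starts before RM28 ends → RM28 and RM31 overlap.
RM30 starts after RM28 ends — done with RM28.
RM30 starts before RM31 ends → RM31 and RM30 overlap.
RM32 starts after RM31 ends — done with RM31.
RM32 starts after RM30 ends — done with RM30.
RM33 starts before RM32 ends → RM32 and RM33 overlap.
RM34 starts before RM32 ends → RM32 and RM34 overlap.
RM34 starts before RM33 ends → RM33 and RM34 overlap.

RM28 & RM29, RM28 & RM31, RM30 & RM31, RM32 & RM33, RM32 & RM34, RM33 & RM34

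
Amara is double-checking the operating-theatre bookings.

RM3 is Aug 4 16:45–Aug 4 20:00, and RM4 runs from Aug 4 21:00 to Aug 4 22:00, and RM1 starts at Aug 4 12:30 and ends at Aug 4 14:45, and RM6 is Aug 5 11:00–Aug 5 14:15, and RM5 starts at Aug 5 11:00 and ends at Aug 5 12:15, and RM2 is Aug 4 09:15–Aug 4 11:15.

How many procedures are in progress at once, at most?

2

Sort all start/end points and keep a running count:
Aug 4 09:15 start RM2 → 1
Aug 4 11:15 end RM2 → 0
Aug 4 12:30 start RM1 → 1
Aug 4 14:45 end RM1 → 0
Aug 4 16:45 start RM3 → 1
Aug 4 20:00 end RM3 → 0
Aug 4 21:00 start RM4 → 1
Aug 4 22:00 end RM4 → 0
Aug 5 11:00 start RM5 → 1
Aug 5 11:00 start RM6 → 2
Aug 5 12:15 end RM5 → 1
Aug 5 14:15 end RM6 → 0
Peak is 2, at Aug 5 11:00 (RM5, RM6).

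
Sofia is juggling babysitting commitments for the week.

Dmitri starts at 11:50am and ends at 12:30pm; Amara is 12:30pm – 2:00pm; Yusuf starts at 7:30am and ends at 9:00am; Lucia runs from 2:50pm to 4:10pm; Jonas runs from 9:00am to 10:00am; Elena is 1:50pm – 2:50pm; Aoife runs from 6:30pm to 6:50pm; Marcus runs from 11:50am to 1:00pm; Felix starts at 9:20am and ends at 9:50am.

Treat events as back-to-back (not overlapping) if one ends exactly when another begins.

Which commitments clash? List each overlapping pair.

Check each pair: they overlap iff neither finishes before the other starts.
Sorted by start: Yusuf, Jonas, Felix, Marcus, Dmitri, Amara, Elena, Lucia, Aoife.
Jonas starts exactly when Yusuf ends (back-to-back, no overlap); Yusuf is clear from here.
Felix starts before Jonas ends → Jonas and Felix overlap.
Marcus starts after Jonas ends; Jonas is clear from here.
Marcus starts after Felix ends; Felix is clear from here.
Dmitri starts before Marcus ends → Marcus and Dmitri overlap.
Amara starts before Marcus ends → Marcus and Amara overlap.
Elena starts after Marcus ends; Marcus is clear from here.
Amara starts exactly when Dmitri ends (back-to-back, no overlap); Dmitri is clear from here.
Elena starts before Amara ends → Amara and Elena overlap.
Lucia starts after Amara ends; Amara is clear from here.
Lucia starts exactly when Elena ends (back-to-back, no overlap); Elena is clear from here.
Aoife starts after Lucia ends.

Amara & Elena, Amara & Marcus, Dmitri & Marcus, Felix & Jonas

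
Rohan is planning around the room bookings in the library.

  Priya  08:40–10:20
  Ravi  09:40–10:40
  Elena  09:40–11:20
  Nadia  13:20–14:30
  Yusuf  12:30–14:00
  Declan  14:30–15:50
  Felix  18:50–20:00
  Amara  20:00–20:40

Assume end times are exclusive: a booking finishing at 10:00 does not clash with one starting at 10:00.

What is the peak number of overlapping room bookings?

Sort all start/end points and keep a running count:
08:40 start Priya → 1
09:40 start Elena → 2
09:40 start Ravi → 3
10:20 end Priya → 2
10:40 end Ravi → 1
11:20 end Elena → 0
12:30 start Yusuf → 1
13:20 start Nadia → 2
14:00 end Yusuf → 1
14:30 end Nadia → 0
14:30 start Declan → 1
15:50 end Declan → 0
18:50 start Felix → 1
20:00 end Felix → 0
20:00 start Amara → 1
20:40 end Amara → 0
Peak is 3, at 09:40 (Elena, Priya, Ravi).

3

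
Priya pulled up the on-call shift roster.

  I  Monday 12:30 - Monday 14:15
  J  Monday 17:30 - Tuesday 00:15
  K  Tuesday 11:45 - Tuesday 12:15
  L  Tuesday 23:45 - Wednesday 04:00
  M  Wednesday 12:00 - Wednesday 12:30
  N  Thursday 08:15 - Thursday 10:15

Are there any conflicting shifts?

Check each pair: they overlap iff neither finishes before the other starts.
Sorted by start: I, J, K, L, M, N.
J starts after I ends — done with I.
K starts after J ends — done with J.
L starts after K ends — done with K.
M starts after L ends — done with L.
N starts after M ends.
Every pair is clear; the schedule has no overlaps.

No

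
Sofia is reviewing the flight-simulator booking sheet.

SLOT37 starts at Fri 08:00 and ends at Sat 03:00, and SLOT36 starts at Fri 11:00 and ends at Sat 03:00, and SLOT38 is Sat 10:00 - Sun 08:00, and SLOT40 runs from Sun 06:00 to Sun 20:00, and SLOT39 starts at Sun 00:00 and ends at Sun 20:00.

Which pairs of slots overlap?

Sorted by start: SLOT37, SLOT36, SLOT38, SLOT39, SLOT40.
SLOT36 starts before SLOT37 ends → SLOT37 and SLOT36 overlap.
SLOT38 starts after SLOT37 ends — done with SLOT37.
SLOT38 starts after SLOT36 ends — done with SLOT36.
SLOT39 starts before SLOT38 ends → SLOT38 and SLOT39 overlap.
SLOT40 starts before SLOT38 ends → SLOT38 and SLOT40 overlap.
SLOT40 starts before SLOT39 ends → SLOT39 and SLOT40 overlap.

SLOT36 & SLOT37, SLOT38 & SLOT39, SLOT38 & SLOT40, SLOT39 & SLOT40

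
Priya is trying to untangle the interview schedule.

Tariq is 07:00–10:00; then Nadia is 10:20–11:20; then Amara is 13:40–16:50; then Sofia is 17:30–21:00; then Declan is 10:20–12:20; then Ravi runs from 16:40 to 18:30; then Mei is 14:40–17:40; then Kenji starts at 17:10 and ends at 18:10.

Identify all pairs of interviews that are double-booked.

Sorted by start: Tariq, Declan, Nadia, Amara, Mei, Ravi, Kenji, Sofia.
Declan starts after Tariq ends, so nothing later overlaps Tariq either.
Nadia starts before Declan ends → Declan and Nadia overlap.
Amara starts after Declan ends, so nothing later overlaps Declan either.
Amara starts after Nadia ends, so nothing later overlaps Nadia either.
Mei starts before Amara ends → Amara and Mei overlap.
Ravi starts before Amara ends → Amara and Ravi overlap.
Kenji starts after Amara ends, so nothing later overlaps Amara either.
Ravi starts before Mei ends → Mei and Ravi overlap.
Kenji starts before Mei ends → Mei and Kenji overlap.
Sofia starts before Mei ends → Mei and Sofia overlap.
Kenji starts before Ravi ends → Ravi and Kenji overlap.
Sofia starts before Ravi ends → Ravi and Sofia overlap.
Sofia starts before Kenji ends → Kenji and Sofia overlap.

Amara & Mei, Amara & Ravi, Declan & Nadia, Kenji & Mei, Kenji & Ravi, Kenji & Sofia, Mei & Ravi, Mei & Sofia, Ravi & Sofia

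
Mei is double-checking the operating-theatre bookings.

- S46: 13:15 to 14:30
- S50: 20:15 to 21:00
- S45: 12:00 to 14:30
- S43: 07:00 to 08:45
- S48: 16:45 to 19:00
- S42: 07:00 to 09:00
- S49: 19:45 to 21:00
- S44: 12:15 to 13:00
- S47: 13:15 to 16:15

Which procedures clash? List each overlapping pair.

Sorted by start: S42, S43, S45, S44, S46, S47, S48, S49, S50.
S43 starts before S42 ends → S42 and S43 overlap.
S45 starts after S42 ends; S42 is clear from here.
S45 starts after S43 ends; S43 is clear from here.
S44 starts before S45 ends → S45 and S44 overlap.
S46 starts before S45 ends → S45 and S46 overlap.
S47 starts before S45 ends → S45 and S47 overlap.
S48 starts after S45 ends; S45 is clear from here.
S46 starts after S44 ends; S44 is clear from here.
S47 starts before S46 ends → S46 and S47 overlap.
S48 starts after S46 ends; S46 is clear from here.
S48 starts after S47 ends; S47 is clear from here.
S49 starts after S48 ends; S48 is clear from here.
S50 starts before S49 ends → S49 and S50 overlap.

S42 & S43, S44 & S45, S45 & S46, S45 & S47, S46 & S47, S49 & S50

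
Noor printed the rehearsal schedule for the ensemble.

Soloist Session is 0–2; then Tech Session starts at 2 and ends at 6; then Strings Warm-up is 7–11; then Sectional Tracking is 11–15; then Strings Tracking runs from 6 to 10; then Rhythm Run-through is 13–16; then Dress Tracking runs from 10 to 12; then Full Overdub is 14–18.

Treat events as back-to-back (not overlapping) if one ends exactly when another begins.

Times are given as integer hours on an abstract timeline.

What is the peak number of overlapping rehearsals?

Sweep the timeline, counting +1 at each start and −1 at each end (ends before starts at a tie):
0 start Soloist Session → 1
2 end Soloist Session → 0
2 start Tech Session → 1
6 end Tech Session → 0
6 start Strings Tracking → 1
7 start Strings Warm-up → 2
10 end Strings Tracking → 1
10 start Dress Tracking → 2
11 end Strings Warm-up → 1
11 start Sectional Tracking → 2
12 end Dress Tracking → 1
13 start Rhythm Run-through → 2
14 start Full Overdub → 3
15 end Sectional Tracking → 2
16 end Rhythm Run-through → 1
18 end Full Overdub → 0
Peak is 3, at 14 (Full Overdub, Rhythm Run-through, Sectional Tracking).

3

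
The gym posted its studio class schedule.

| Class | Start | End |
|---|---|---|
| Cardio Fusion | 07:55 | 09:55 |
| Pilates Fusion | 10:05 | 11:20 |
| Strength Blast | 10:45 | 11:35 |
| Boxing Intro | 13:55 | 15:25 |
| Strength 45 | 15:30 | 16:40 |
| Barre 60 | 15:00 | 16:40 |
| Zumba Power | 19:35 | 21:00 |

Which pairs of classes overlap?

Two intervals overlap when each starts before the other ends.
Sorted by start: Cardio Fusion, Pilates Fusion, Strength Blast, Boxing Intro, Barre 60, Strength 45, Zumba Power.
Pilates Fusion starts after Cardio Fusion ends; Cardio Fusion is clear from here.
Strength Blast starts before Pilates Fusion ends → Pilates Fusion and Strength Blast overlap.
Boxing Intro starts after Pilates Fusion ends; Pilates Fusion is clear from here.
Boxing Intro starts after Strength Blast ends; Strength Blast is clear from here.
Barre 60 starts before Boxing Intro ends → Boxing Intro and Barre 60 overlap.
Strength 45 starts after Boxing Intro ends; Boxing Intro is clear from here.
Strength 45 starts before Barre 60 ends → Barre 60 and Strength 45 overlap.
Zumba Power starts after Barre 60 ends.
Zumba Power starts after Strength 45 ends.

Barre 60 & Boxing Intro, Barre 60 & Strength 45, Pilates Fusion & Strength Blast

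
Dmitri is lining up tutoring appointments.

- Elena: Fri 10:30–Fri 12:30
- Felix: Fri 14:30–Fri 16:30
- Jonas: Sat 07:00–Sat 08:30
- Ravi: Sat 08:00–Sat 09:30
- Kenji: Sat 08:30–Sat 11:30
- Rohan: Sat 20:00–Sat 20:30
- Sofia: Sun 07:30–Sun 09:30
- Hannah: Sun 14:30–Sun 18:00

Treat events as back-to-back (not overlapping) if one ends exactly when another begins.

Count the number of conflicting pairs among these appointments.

Sorted by start: Elena, Felix, Jonas, Ravi, Kenji, Rohan, Sofia, Hannah.
Felix starts after Elena ends, so nothing later overlaps Elena either.
Jonas starts after Felix ends, so nothing later overlaps Felix either.
Ravi starts before Jonas ends → Jonas and Ravi overlap.
Kenji starts exactly when Jonas ends (back-to-back, no overlap), so nothing later overlaps Jonas either.
Kenji starts before Ravi ends → Ravi and Kenji overlap.
Rohan starts after Ravi ends, so nothing later overlaps Ravi either.
Rohan starts after Kenji ends, so nothing later overlaps Kenji either.
Sofia starts after Rohan ends, so nothing later overlaps Rohan either.
Hannah starts after Sofia ends.
Overlapping pairs: Jonas & Ravi, Kenji & Ravi — 2 in total.

2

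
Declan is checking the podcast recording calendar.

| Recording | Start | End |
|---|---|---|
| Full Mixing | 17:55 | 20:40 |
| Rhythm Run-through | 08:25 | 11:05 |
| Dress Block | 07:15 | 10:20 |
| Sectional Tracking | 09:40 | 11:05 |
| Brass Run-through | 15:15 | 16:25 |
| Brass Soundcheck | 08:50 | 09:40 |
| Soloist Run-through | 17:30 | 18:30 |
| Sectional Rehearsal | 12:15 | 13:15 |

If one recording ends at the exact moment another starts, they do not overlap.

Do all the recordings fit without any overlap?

Two intervals overlap when each starts before the other ends.
Sorted by start: Dress Block, Rhythm Run-through, Brass Soundcheck, Sectional Tracking, Sectional Rehearsal, Brass Run-through, Soloist Run-through, Full Mixing.
Rhythm Run-through starts before Dress Block ends → Dress Block and Rhythm Run-through overlap.
That's a conflict, so the schedule is not conflict-free.

No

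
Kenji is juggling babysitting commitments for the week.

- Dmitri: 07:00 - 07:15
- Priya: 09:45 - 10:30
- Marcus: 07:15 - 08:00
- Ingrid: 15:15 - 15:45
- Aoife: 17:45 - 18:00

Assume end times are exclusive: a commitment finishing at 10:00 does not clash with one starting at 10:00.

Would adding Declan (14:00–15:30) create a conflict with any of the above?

Yes — it overlaps Ingrid

Dmitri: ends 07:15 at or before Declan starts 14:00 → clear.
Marcus: ends 08:00 at or before Declan starts 14:00 → clear.
Priya: ends 10:30 at or before Declan starts 14:00 → clear.
Ingrid: starts 15:15 before Declan ends 15:30, and ends 15:45 after Declan starts 14:00 → overlap.
Aoife: starts 17:45 at or after Declan ends 15:30 → clear.
Declan overlaps Ingrid.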